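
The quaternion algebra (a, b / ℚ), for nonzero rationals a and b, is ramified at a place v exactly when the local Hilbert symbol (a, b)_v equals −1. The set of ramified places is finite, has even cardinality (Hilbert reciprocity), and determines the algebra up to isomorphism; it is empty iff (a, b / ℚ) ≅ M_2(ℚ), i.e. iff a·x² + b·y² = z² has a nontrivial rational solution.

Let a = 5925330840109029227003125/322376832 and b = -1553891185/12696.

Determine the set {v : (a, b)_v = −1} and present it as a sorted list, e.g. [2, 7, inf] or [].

(a, b) ≡ (10010, -2310) mod (ℚ^×)²; places V = {2, 3, 5, 7, 11, 13, 23, 31, 41, ∞}.
(a,b)_13: α=1, u≡1; β=0, v≡3 (mod 13); (1|13)=+1, (3|13)=+1; sign (−1)^0·+1^0·+1^1 = +1.
(a,b)_23: α=-4, u≡22; β=-2, v≡16 (mod 23); (22|23)=-1, (16|23)=+1; sign (−1)^0·-1^-2·+1^-4 = +1.
(a,b)_7: α=9, u≡1; β=5, v≡3 (mod 7); (1|7)=+1, (3|7)=-1; sign (−1)^1·+1^5·-1^9 = +1.
(a,b)_41: α=4, u≡6; β=2, v≡38 (mod 41); (6|41)=-1, (38|41)=-1; sign (−1)^0·-1^2·-1^4 = +1.
(a,b)_2: α=-7, β=-3; u≡5, v≡5 (mod 8); ε(u)ε(v)=0·0, αω(v)=-7·1, βω(u)=-3·1; sum ≡ 0  ⇒  +1.
(a,b)_∞: sgn(10010)=+, sgn(-2310)=−, so +1.
(a,b)_11: α=3, u≡10; β=1, v≡6 (mod 11); (10|11)=-1, (6|11)=-1; sign (−1)^1·-1^1·-1^3 = -1.
(a,b)_31: α=2, u≡1; β=0, v≡29 (mod 31); (1|31)=+1, (29|31)=-1; sign (−1)^0·+1^0·-1^2 = +1.
(a,b)_5: α=5, u≡3; β=1, v≡3 (mod 5); (3|5)=-1, (3|5)=-1; sign (−1)^0·-1^1·-1^5 = +1.
(a,b)_3: α=-2, u≡2; β=-1, v≡1 (mod 3); (2|3)=-1, (1|3)=+1; sign (−1)^0·-1^-1·+1^-2 = -1.
(10010, -2310 / ℚ) ramifies at {3, 11}: a division algebra.

[3, 11]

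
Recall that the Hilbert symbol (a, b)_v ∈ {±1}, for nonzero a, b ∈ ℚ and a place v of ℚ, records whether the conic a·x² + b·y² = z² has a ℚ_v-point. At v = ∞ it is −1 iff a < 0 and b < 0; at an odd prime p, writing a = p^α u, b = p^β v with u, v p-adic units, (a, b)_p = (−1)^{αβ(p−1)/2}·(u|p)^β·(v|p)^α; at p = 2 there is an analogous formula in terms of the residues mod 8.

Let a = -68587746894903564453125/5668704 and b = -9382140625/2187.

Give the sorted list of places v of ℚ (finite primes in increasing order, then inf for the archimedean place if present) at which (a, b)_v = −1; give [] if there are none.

Mod squares: a ≡ -13566, b ≡ -10659. Check v ∈ {∞, 2, 3, 5, 7, 11, 13, 17, 19, 29}.
v=7: a=7^1·(≡2), b=7^0·(≡1) mod 7; (2|7)=+1, (1|7)=+1; (−1)^{1·0·3}·(+1)^0·(+1)^1 = +1.
v=∞: -13566 < 0 and -10659 < 0  ⇒  (a,b)_∞ = -1.
v=5: a=5^14·(≡1), b=5^6·(≡4) mod 5; (1|5)=+1, (4|5)=+1; (−1)^{14·6·2}·(+1)^6·(+1)^14 = +1.
v=3: a=3^-11·(≡2), b=3^-7·(≡2) mod 3; (2|3)=-1, (2|3)=-1; (−1)^{-11·-7·1}·(-1)^-7·(-1)^-11 = -1.
v=11: a=11^2·(≡2), b=11^1·(≡7) mod 11; (2|11)=-1, (7|11)=-1; (−1)^{2·1·5}·(-1)^1·(-1)^2 = -1.
v=13: a=13^2·(≡11), b=13^2·(≡10) mod 13; (11|13)=-1, (10|13)=+1; (−1)^{2·2·6}·(-1)^2·(+1)^2 = +1.
v=2: v_2(a)=-5, v_2(b)=0; units ≡ 1, 5 (mod 8); ε·ε+αω+βω = 0·0+-5·1+0·0 ≡ 1  ⇒  (a,b)_2 = -1.
v=17: a=17^3·(≡15), b=17^1·(≡4) mod 17; (15|17)=+1, (4|17)=+1; (−1)^{3·1·8}·(+1)^1·(+1)^3 = +1.
v=19: a=19^1·(≡18), b=19^1·(≡17) mod 19; (18|19)=-1, (17|19)=+1; (−1)^{1·1·9}·(-1)^1·(+1)^1 = +1.
v=29: a=29^2·(≡7), b=29^0·(≡6) mod 29; (7|29)=+1, (6|29)=+1; (−1)^{2·0·14}·(+1)^0·(+1)^2 = +1.
(-13566, -10659 / ℚ) ramifies at {2, 3, 11, ∞}: a division algebra.

[2, 3, 11, inf]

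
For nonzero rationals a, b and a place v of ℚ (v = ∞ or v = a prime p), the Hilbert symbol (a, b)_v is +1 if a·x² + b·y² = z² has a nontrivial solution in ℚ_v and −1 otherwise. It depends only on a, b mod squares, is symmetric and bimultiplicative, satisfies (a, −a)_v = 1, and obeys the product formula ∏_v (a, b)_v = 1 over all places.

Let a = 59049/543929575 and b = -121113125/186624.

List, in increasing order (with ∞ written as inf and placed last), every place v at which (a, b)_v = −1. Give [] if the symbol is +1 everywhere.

Mod squares: a ≡ 7, b ≡ -193781. Check v ∈ {∞, 2, 3, 5, 7, 19, 31, 41, 43, 47}.
v=47: a=47^0·(≡2), b=47^1·(≡33) mod 47; (2|47)=+1, (33|47)=-1; (−1)^{0·1·23}·(+1)^1·(-1)^0 = +1.
v=5: a=5^-2·(≡3), b=5^4·(≡1) mod 5; (3|5)=-1, (1|5)=+1; (−1)^{-2·4·2}·(-1)^4·(+1)^-2 = +1.
v=31: a=31^0·(≡18), b=31^1·(≡6) mod 31; (18|31)=+1, (6|31)=-1; (−1)^{0·1·15}·(+1)^1·(-1)^0 = +1.
v=∞: 7 > 0 and -193781 < 0  ⇒  (a,b)_∞ = +1.
v=43: a=43^-2·(≡8), b=43^0·(≡29) mod 43; (8|43)=-1, (29|43)=-1; (−1)^{-2·0·21}·(-1)^0·(-1)^-2 = +1.
v=7: a=7^-1·(≡1), b=7^1·(≡1) mod 7; (1|7)=+1, (1|7)=+1; (−1)^{-1·1·3}·(+1)^1·(+1)^-1 = -1.
v=19: a=19^0·(≡5), b=19^1·(≡5) mod 19; (5|19)=+1, (5|19)=+1; (−1)^{0·1·9}·(+1)^1·(+1)^0 = +1.
v=2: v_2(a)=0, v_2(b)=-8; units ≡ 7, 3 (mod 8); ε·ε+αω+βω = 1·1+0·1+-8·0 ≡ 1  ⇒  (a,b)_2 = -1.
v=3: a=3^10·(≡1), b=3^-6·(≡1) mod 3; (1|3)=+1, (1|3)=+1; (−1)^{10·-6·1}·(+1)^-6·(+1)^10 = +1.
v=41: a=41^-2·(≡3), b=41^0·(≡29) mod 41; (3|41)=-1, (29|41)=-1; (−1)^{-2·0·20}·(-1)^0·(-1)^-2 = +1.
Ram(7, -193781) = {2, 7}; no ℚ_2-point on the conic.

[2, 7]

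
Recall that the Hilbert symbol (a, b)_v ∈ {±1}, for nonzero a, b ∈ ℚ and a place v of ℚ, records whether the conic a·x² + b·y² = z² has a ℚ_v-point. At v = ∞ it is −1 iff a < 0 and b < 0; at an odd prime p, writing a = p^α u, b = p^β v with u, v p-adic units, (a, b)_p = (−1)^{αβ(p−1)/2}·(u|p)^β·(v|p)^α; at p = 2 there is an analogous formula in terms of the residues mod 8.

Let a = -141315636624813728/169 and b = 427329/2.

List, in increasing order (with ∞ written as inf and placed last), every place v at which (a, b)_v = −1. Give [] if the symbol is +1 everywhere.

[2, 19]

Mod squares: a ≡ -14858, b ≡ 1938. Check v ∈ {∞, 2, 3, 7, 11, 13, 17, 19, 23, 31}.
v=23: a=23^1·(≡15), b=23^0·(≡6) mod 23; (15|23)=-1, (6|23)=+1; (−1)^{1·0·11}·(-1)^0·(+1)^1 = +1.
v=13: a=13^-2·(≡1), b=13^0·(≡3) mod 13; (1|13)=+1, (3|13)=+1; (−1)^{-2·0·6}·(+1)^0·(+1)^-2 = +1.
v=∞: -14858 < 0 and 1938 > 0  ⇒  (a,b)_∞ = +1.
v=11: a=11^2·(≡1), b=11^0·(≡6) mod 11; (1|11)=+1, (6|11)=-1; (−1)^{2·0·5}·(+1)^0·(-1)^2 = +1.
v=17: a=17^3·(≡5), b=17^1·(≡14) mod 17; (5|17)=-1, (14|17)=-1; (−1)^{3·1·8}·(-1)^1·(-1)^3 = +1.
v=2: v_2(a)=5, v_2(b)=-1; units ≡ 3, 1 (mod 8); ε·ε+αω+βω = 1·0+5·0+-1·1 ≡ 1  ⇒  (a,b)_2 = -1.
v=3: a=3^0·(≡1), b=3^3·(≡1) mod 3; (1|3)=+1, (1|3)=+1; (−1)^{0·3·1}·(+1)^3·(+1)^0 = +1.
v=31: a=31^2·(≡26), b=31^0·(≡28) mod 31; (26|31)=-1, (28|31)=+1; (−1)^{2·0·15}·(-1)^0·(+1)^2 = +1.
v=7: a=7^2·(≡3), b=7^2·(≡3) mod 7; (3|7)=-1, (3|7)=-1; (−1)^{2·2·3}·(-1)^2·(-1)^2 = +1.
v=19: a=19^3·(≡11), b=19^1·(≡7) mod 19; (11|19)=+1, (7|19)=+1; (−1)^{3·1·9}·(+1)^1·(+1)^3 = -1.
|Ram(-14858, 1938)| = 2, even; anisotropic at {2, 19}.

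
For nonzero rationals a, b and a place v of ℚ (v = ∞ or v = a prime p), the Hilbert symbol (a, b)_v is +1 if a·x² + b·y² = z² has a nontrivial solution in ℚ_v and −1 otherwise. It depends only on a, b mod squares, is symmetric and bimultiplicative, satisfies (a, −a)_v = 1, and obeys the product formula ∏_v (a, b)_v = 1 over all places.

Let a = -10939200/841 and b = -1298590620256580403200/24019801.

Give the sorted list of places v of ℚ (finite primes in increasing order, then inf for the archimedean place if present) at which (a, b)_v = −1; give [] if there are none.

Mod squares: a ≡ -6837, b ≡ -154442. Check v ∈ {∞, 2, 3, 5, 7, 13, 17, 29, 31, 43, 47, 53}.
v=2: v_2(a)=6, v_2(b)=19; units ≡ 3, 3 (mod 8); ε·ε+αω+βω = 1·1+6·1+19·1 ≡ 0  ⇒  (a,b)_2 = +1.
v=∞: -6837 < 0 and -154442 < 0  ⇒  (a,b)_∞ = -1.
v=7: a=7^0·(≡1), b=7^4·(≡6) mod 7; (1|7)=+1, (6|7)=-1; (−1)^{0·4·3}·(+1)^4·(-1)^0 = +1.
v=3: a=3^1·(≡1), b=3^0·(≡1) mod 3; (1|3)=+1, (1|3)=+1; (−1)^{1·0·1}·(+1)^0·(+1)^1 = +1.
v=53: a=53^1·(≡48), b=53^1·(≡47) mod 53; (48|53)=-1, (47|53)=+1; (−1)^{1·1·26}·(-1)^1·(+1)^1 = -1.
v=13: a=13^0·(≡3), b=13^-4·(≡8) mod 13; (3|13)=+1, (8|13)=-1; (−1)^{0·-4·6}·(+1)^-4·(-1)^0 = +1.
v=47: a=47^0·(≡37), b=47^1·(≡3) mod 47; (37|47)=+1, (3|47)=+1; (−1)^{0·1·23}·(+1)^1·(+1)^0 = +1.
v=29: a=29^-2·(≡6), b=29^-2·(≡2) mod 29; (6|29)=+1, (2|29)=-1; (−1)^{-2·-2·14}·(+1)^-2·(-1)^-2 = +1.
v=17: a=17^0·(≡12), b=17^2·(≡12) mod 17; (12|17)=-1, (12|17)=-1; (−1)^{0·2·8}·(-1)^2·(-1)^0 = +1.
v=31: a=31^0·(≡20), b=31^1·(≡16) mod 31; (20|31)=+1, (16|31)=+1; (−1)^{0·1·15}·(+1)^1·(+1)^0 = +1.
v=5: a=5^2·(≡2), b=5^2·(≡2) mod 5; (2|5)=-1, (2|5)=-1; (−1)^{2·2·2}·(-1)^2·(-1)^2 = +1.
v=43: a=43^1·(≡21), b=43^2·(≡23) mod 43; (21|43)=+1, (23|43)=+1; (−1)^{1·2·21}·(+1)^2·(+1)^1 = +1.
Ram(-6837, -154442) = {53, ∞}; no ℚ_53-point on the conic.

[53, inf]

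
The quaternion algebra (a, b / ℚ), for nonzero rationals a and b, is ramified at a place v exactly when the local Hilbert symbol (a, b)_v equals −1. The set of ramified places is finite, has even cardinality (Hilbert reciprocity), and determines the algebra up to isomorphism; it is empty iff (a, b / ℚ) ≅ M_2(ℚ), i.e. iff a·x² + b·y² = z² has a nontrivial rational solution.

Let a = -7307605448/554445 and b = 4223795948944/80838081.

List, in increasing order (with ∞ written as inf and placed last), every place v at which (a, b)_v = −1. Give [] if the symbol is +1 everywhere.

[11, 23]

Mod squares: a ≡ -32890, b ≡ 3289. Check v ∈ {∞, 2, 3, 5, 11, 13, 17, 23, 31, 37}.
v=17: a=17^2·(≡10), b=17^4·(≡16) mod 17; (10|17)=-1, (16|17)=+1; (−1)^{2·4·8}·(-1)^4·(+1)^2 = +1.
v=13: a=13^1·(≡5), b=13^1·(≡6) mod 13; (5|13)=-1, (6|13)=-1; (−1)^{1·1·6}·(-1)^1·(-1)^1 = +1.
v=∞: -32890 < 0 and 3289 > 0  ⇒  (a,b)_∞ = +1.
v=5: a=5^-1·(≡3), b=5^0·(≡4) mod 5; (3|5)=-1, (4|5)=+1; (−1)^{-1·0·2}·(-1)^0·(+1)^-1 = +1.
v=3: a=3^-4·(≡2), b=3^-10·(≡1) mod 3; (2|3)=-1, (1|3)=+1; (−1)^{-4·-10·1}·(-1)^-10·(+1)^-4 = +1.
v=23: a=23^1·(≡10), b=23^1·(≡5) mod 23; (10|23)=-1, (5|23)=-1; (−1)^{1·1·11}·(-1)^1·(-1)^1 = -1.
v=2: v_2(a)=3, v_2(b)=4; units ≡ 3, 1 (mod 8); ε·ε+αω+βω = 1·0+3·0+4·1 ≡ 0  ⇒  (a,b)_2 = +1.
v=37: a=37^-2·(≡36), b=37^-2·(≡3) mod 37; (36|37)=+1, (3|37)=+1; (−1)^{-2·-2·18}·(+1)^-2·(+1)^-2 = +1.
v=11: a=11^1·(≡6), b=11^1·(≡6) mod 11; (6|11)=-1, (6|11)=-1; (−1)^{1·1·5}·(-1)^1·(-1)^1 = -1.
v=31: a=31^2·(≡7), b=31^2·(≡26) mod 31; (7|31)=+1, (26|31)=-1; (−1)^{2·2·15}·(+1)^2·(-1)^2 = +1.
Ram(-32890, 3289) = {11, 23}; no ℚ_11-point on the conic.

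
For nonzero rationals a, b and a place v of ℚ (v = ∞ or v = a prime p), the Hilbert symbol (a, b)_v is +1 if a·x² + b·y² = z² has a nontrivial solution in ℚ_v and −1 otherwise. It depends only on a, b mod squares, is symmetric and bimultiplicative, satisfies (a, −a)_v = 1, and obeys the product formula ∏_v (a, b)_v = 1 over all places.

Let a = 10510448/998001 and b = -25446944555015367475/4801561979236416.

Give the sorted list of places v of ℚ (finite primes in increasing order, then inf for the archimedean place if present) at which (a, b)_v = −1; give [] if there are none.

Mod squares: a ≡ 23, b ≡ -91. Check v ∈ {∞, 2, 3, 5, 7, 13, 19, 23, 37}.
v=37: a=37^-2·(≡23), b=37^-6·(≡22) mod 37; (23|37)=-1, (22|37)=-1; (−1)^{-2·-6·18}·(-1)^-6·(-1)^-2 = +1.
v=∞: 23 > 0 and -91 < 0  ⇒  (a,b)_∞ = +1.
v=23: a=23^1·(≡13), b=23^4·(≡16) mod 23; (13|23)=+1, (16|23)=+1; (−1)^{1·4·11}·(+1)^4·(+1)^1 = +1.
v=2: v_2(a)=4, v_2(b)=-6; units ≡ 7, 5 (mod 8); ε·ε+αω+βω = 1·0+4·1+-6·0 ≡ 0  ⇒  (a,b)_2 = +1.
v=13: a=13^4·(≡1), b=13^9·(≡7) mod 13; (1|13)=+1, (7|13)=-1; (−1)^{4·9·6}·(+1)^9·(-1)^4 = +1.
v=3: a=3^-6·(≡2), b=3^-4·(≡2) mod 3; (2|3)=-1, (2|3)=-1; (−1)^{-6·-4·1}·(-1)^-4·(-1)^-6 = +1.
v=19: a=19^0·(≡4), b=19^-2·(≡1) mod 19; (4|19)=+1, (1|19)=+1; (−1)^{0·-2·9}·(+1)^-2·(+1)^0 = +1.
v=5: a=5^0·(≡3), b=5^2·(≡1) mod 5; (3|5)=-1, (1|5)=+1; (−1)^{0·2·2}·(-1)^2·(+1)^0 = +1.
v=7: a=7^0·(≡1), b=7^3·(≡4) mod 7; (1|7)=+1, (4|7)=+1; (−1)^{0·3·3}·(+1)^3·(+1)^0 = +1.
Every local symbol is +1, so the conic 23·x² + -91·y² = z² has ℚ_v-points for all v and hence a ℚ-point; (a, b / ℚ) ≅ M_2(ℚ).

[]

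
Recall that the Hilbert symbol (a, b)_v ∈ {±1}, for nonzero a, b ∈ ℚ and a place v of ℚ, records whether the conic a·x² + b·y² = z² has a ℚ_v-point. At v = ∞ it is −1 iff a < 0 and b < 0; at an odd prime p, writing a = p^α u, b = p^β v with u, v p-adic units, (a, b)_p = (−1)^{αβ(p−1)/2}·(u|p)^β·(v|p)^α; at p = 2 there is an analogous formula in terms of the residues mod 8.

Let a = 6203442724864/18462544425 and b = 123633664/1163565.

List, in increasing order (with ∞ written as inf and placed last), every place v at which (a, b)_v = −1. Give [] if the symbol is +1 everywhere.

[2, 5, 11, 17]

Mod squares: a ≡ 2618, b ≡ 13090. Check v ∈ {∞, 2, 3, 5, 7, 11, 13, 17}.
v=17: a=17^-1·(≡16), b=17^-1·(≡14) mod 17; (16|17)=+1, (14|17)=-1; (−1)^{-1·-1·8}·(+1)^-1·(-1)^-1 = -1.
v=7: a=7^5·(≡5), b=7^3·(≡1) mod 7; (5|7)=-1, (1|7)=+1; (−1)^{5·3·3}·(-1)^3·(+1)^5 = +1.
v=∞: 2618 > 0 and 13090 > 0  ⇒  (a,b)_∞ = +1.
v=5: a=5^-2·(≡2), b=5^-1·(≡3) mod 5; (2|5)=-1, (3|5)=-1; (−1)^{-2·-1·2}·(-1)^-1·(-1)^-2 = -1.
v=13: a=13^-6·(≡7), b=13^-2·(≡3) mod 13; (7|13)=-1, (3|13)=+1; (−1)^{-6·-2·6}·(-1)^-2·(+1)^-6 = +1.
v=11: a=11^1·(≡2), b=11^1·(≡6) mod 11; (2|11)=-1, (6|11)=-1; (−1)^{1·1·5}·(-1)^1·(-1)^1 = -1.
v=3: a=3^-2·(≡2), b=3^-4·(≡1) mod 3; (2|3)=-1, (1|3)=+1; (−1)^{-2·-4·1}·(-1)^-4·(+1)^-2 = +1.
v=2: v_2(a)=25, v_2(b)=15; units ≡ 5, 1 (mod 8); ε·ε+αω+βω = 0·0+25·0+15·1 ≡ 1  ⇒  (a,b)_2 = -1.
|Ram(2618, 13090)| = 4, even; anisotropic at {2, 5, 11, 17}.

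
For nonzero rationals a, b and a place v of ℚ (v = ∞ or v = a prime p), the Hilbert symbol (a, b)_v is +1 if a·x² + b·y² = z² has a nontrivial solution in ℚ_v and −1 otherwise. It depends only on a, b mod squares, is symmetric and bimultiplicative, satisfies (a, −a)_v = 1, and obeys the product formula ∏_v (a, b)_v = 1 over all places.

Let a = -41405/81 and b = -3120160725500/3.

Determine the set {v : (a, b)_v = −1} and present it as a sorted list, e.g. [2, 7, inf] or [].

Mod squares: a ≡ -5, b ≡ -1365. Check v ∈ {∞, 2, 3, 5, 7, 13}.
v=∞: -5 < 0 and -1365 < 0  ⇒  (a,b)_∞ = -1.
v=5: a=5^1·(≡4), b=5^3·(≡2) mod 5; (4|5)=+1, (2|5)=-1; (−1)^{1·3·2}·(+1)^3·(-1)^1 = -1.
v=13: a=13^2·(≡5), b=13^5·(≡4) mod 13; (5|13)=-1, (4|13)=+1; (−1)^{2·5·6}·(-1)^5·(+1)^2 = -1.
v=7: a=7^2·(≡4), b=7^5·(≡1) mod 7; (4|7)=+1, (1|7)=+1; (−1)^{2·5·3}·(+1)^5·(+1)^2 = +1.
v=2: v_2(a)=0, v_2(b)=2; units ≡ 3, 3 (mod 8); ε·ε+αω+βω = 1·1+0·1+2·1 ≡ 1  ⇒  (a,b)_2 = -1.
v=3: a=3^-4·(≡1), b=3^-1·(≡1) mod 3; (1|3)=+1, (1|3)=+1; (−1)^{-4·-1·1}·(+1)^-1·(+1)^-4 = +1.
Ram(-5, -1365) = {2, 5, 13, ∞}; no ℚ_2-point on the conic.

[2, 5, 13, inf]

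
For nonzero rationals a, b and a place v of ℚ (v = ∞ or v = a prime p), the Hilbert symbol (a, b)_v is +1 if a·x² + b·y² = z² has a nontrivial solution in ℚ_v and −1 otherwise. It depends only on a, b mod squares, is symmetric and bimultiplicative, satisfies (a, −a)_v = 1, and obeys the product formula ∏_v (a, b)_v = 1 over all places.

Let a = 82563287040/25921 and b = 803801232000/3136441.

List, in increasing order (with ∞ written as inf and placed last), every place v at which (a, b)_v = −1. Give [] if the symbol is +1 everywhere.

Mod squares: a ≡ 5890, b ≡ 76570. Check v ∈ {∞, 2, 3, 5, 7, 11, 13, 19, 23, 31}.
v=19: a=19^1·(≡5), b=19^1·(≡3) mod 19; (5|19)=+1, (3|19)=-1; (−1)^{1·1·9}·(+1)^1·(-1)^1 = +1.
v=2: v_2(a)=11, v_2(b)=7; units ≡ 1, 5 (mod 8); ε·ε+αω+βω = 0·0+11·1+7·0 ≡ 1  ⇒  (a,b)_2 = -1.
v=11: a=11^0·(≡5), b=11^-2·(≡6) mod 11; (5|11)=+1, (6|11)=-1; (−1)^{0·-2·5}·(+1)^-2·(-1)^0 = +1.
v=3: a=3^4·(≡1), b=3^8·(≡1) mod 3; (1|3)=+1, (1|3)=+1; (−1)^{4·8·1}·(+1)^8·(+1)^4 = +1.
v=13: a=13^2·(≡9), b=13^1·(≡1) mod 13; (9|13)=+1, (1|13)=+1; (−1)^{2·1·6}·(+1)^1·(+1)^2 = +1.
v=23: a=23^-2·(≡9), b=23^-2·(≡13) mod 23; (9|23)=+1, (13|23)=+1; (−1)^{-2·-2·11}·(+1)^-2·(+1)^-2 = +1.
v=31: a=31^1·(≡2), b=31^1·(≡26) mod 31; (2|31)=+1, (26|31)=-1; (−1)^{1·1·15}·(+1)^1·(-1)^1 = +1.
v=7: a=7^-2·(≡6), b=7^-2·(≡4) mod 7; (6|7)=-1, (4|7)=+1; (−1)^{-2·-2·3}·(-1)^-2·(+1)^-2 = +1.
v=5: a=5^1·(≡3), b=5^3·(≡1) mod 5; (3|5)=-1, (1|5)=+1; (−1)^{1·3·2}·(-1)^3·(+1)^1 = -1.
v=∞: 5890 > 0 and 76570 > 0  ⇒  (a,b)_∞ = +1.
|Ram(5890, 76570)| = 2, even; anisotropic at {2, 5}.

[2, 5]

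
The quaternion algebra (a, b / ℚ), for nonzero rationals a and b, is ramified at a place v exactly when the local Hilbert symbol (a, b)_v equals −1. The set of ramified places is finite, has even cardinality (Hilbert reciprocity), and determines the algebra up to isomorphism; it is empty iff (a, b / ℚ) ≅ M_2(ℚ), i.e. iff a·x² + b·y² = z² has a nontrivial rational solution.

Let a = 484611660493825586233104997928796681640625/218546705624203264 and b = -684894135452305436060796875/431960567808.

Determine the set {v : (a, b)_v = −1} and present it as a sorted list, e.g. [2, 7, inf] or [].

(a, b) ≡ (202745, -2193) mod (ℚ^×)²; places V = {2, 3, 5, 7, 11, 17, 19, 23, 41, 43, ∞}.
(a,b)_7: α=-6, u≡4; β=-4, v≡3 (mod 7); (4|7)=+1, (3|7)=-1; sign (−1)^0·+1^-4·-1^-6 = +1.
(a,b)_19: α=6, u≡15; β=4, v≡6 (mod 19); (15|19)=-1, (6|19)=+1; sign (−1)^0·-1^4·+1^6 = +1.
(a,b)_23: α=9, u≡9; β=6, v≡19 (mod 23); (9|23)=+1, (19|23)=-1; sign (−1)^0·+1^6·-1^9 = -1.
(a,b)_5: α=9, u≡4; β=6, v≡3 (mod 5); (4|5)=+1, (3|5)=-1; sign (−1)^0·+1^6·-1^9 = -1.
(a,b)_2: α=-20, β=-12; u≡1, v≡7 (mod 8); ε(u)ε(v)=0·1, αω(v)=-20·0, βω(u)=-12·0; sum ≡ 0  ⇒  +1.
(a,b)_11: α=-6, u≡5; β=-4, v≡8 (mod 11); (5|11)=+1, (8|11)=-1; sign (−1)^0·+1^-4·-1^-6 = +1.
(a,b)_3: α=0, u≡2; β=-1, v≡1 (mod 3); (2|3)=-1, (1|3)=+1; sign (−1)^0·-1^-1·+1^0 = -1.
(a,b)_43: α=5, u≡5; β=3, v≡35 (mod 43); (5|43)=-1, (35|43)=+1; sign (−1)^1·-1^3·+1^5 = +1.
(a,b)_41: α=3, u≡1; β=2, v≡40 (mod 41); (1|41)=+1, (40|41)=+1; sign (−1)^0·+1^2·+1^3 = +1.
(a,b)_∞: sgn(202745)=+, sgn(-2193)=−, so +1.
(a,b)_17: α=2, u≡6; β=1, v≡10 (mod 17); (6|17)=-1, (10|17)=-1; sign (−1)^0·-1^1·-1^2 = -1.
Ram(202745, -2193) = {3, 5, 17, 23}; no ℚ_3-point on the conic.

[3, 5, 17, 23]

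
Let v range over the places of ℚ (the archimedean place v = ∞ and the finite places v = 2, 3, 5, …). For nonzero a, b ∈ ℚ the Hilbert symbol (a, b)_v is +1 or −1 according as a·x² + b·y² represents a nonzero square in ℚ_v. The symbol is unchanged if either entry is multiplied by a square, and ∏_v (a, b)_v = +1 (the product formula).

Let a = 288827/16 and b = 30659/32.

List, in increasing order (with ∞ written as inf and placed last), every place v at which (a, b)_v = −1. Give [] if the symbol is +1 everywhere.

Mod squares: a ≡ 2387, b ≡ 61318. Check v ∈ {∞, 2, 7, 11, 23, 31, 43}.
v=11: a=11^3·(≡6), b=11^0·(≡9) mod 11; (6|11)=-1, (9|11)=+1; (−1)^{3·0·5}·(-1)^0·(+1)^3 = +1.
v=23: a=23^0·(≡1), b=23^1·(≡5) mod 23; (1|23)=+1, (5|23)=-1; (−1)^{0·1·11}·(+1)^1·(-1)^0 = +1.
v=43: a=43^0·(≡32), b=43^1·(≡29) mod 43; (32|43)=-1, (29|43)=-1; (−1)^{0·1·21}·(-1)^1·(-1)^0 = -1.
v=2: v_2(a)=-4, v_2(b)=-5; units ≡ 3, 3 (mod 8); ε·ε+αω+βω = 1·1+-4·1+-5·1 ≡ 0  ⇒  (a,b)_2 = +1.
v=31: a=31^1·(≡3), b=31^1·(≡28) mod 31; (3|31)=-1, (28|31)=+1; (−1)^{1·1·15}·(-1)^1·(+1)^1 = +1.
v=7: a=7^1·(≡5), b=7^0·(≡5) mod 7; (5|7)=-1, (5|7)=-1; (−1)^{1·0·3}·(-1)^0·(-1)^1 = -1.
v=∞: 2387 > 0 and 61318 > 0  ⇒  (a,b)_∞ = +1.
|Ram(2387, 61318)| = 2, even; anisotropic at {7, 43}.

[7, 43]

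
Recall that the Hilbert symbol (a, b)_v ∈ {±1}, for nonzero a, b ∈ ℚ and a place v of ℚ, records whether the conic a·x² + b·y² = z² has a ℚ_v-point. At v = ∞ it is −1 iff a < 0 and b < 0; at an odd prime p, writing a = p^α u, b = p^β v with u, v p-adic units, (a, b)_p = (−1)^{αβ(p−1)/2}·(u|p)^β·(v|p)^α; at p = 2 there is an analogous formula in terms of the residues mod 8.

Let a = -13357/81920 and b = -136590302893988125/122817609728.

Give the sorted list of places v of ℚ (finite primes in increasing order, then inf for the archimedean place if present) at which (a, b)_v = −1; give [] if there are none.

Mod squares: a ≡ -185, b ≡ -16058. Check v ∈ {∞, 2, 5, 7, 11, 13, 19, 31, 37}.
v=13: a=13^0·(≡1), b=13^2·(≡4) mod 13; (1|13)=+1, (4|13)=+1; (−1)^{0·2·6}·(+1)^2·(+1)^0 = +1.
v=31: a=31^0·(≡14), b=31^1·(≡10) mod 31; (14|31)=+1, (10|31)=+1; (−1)^{0·1·15}·(+1)^1·(+1)^0 = +1.
v=2: v_2(a)=-14, v_2(b)=-23; units ≡ 7, 3 (mod 8); ε·ε+αω+βω = 1·1+-14·1+-23·0 ≡ 1  ⇒  (a,b)_2 = -1.
v=7: a=7^0·(≡1), b=7^7·(≡4) mod 7; (1|7)=+1, (4|7)=+1; (−1)^{0·7·3}·(+1)^7·(+1)^0 = +1.
v=5: a=5^-1·(≡2), b=5^4·(≡3) mod 5; (2|5)=-1, (3|5)=-1; (−1)^{-1·4·2}·(-1)^4·(-1)^-1 = -1.
v=11: a=11^0·(≡10), b=11^-4·(≡2) mod 11; (10|11)=-1, (2|11)=-1; (−1)^{0·-4·5}·(-1)^-4·(-1)^0 = +1.
v=19: a=19^2·(≡7), b=19^0·(≡7) mod 19; (7|19)=+1, (7|19)=+1; (−1)^{2·0·9}·(+1)^0·(+1)^2 = +1.
v=37: a=37^1·(≡23), b=37^3·(≡27) mod 37; (23|37)=-1, (27|37)=+1; (−1)^{1·3·18}·(-1)^3·(+1)^1 = -1.
v=∞: -185 < 0 and -16058 < 0  ⇒  (a,b)_∞ = -1.
(-185, -16058 / ℚ) ramifies at {2, 5, 37, ∞}: a division algebra.

[2, 5, 37, inf]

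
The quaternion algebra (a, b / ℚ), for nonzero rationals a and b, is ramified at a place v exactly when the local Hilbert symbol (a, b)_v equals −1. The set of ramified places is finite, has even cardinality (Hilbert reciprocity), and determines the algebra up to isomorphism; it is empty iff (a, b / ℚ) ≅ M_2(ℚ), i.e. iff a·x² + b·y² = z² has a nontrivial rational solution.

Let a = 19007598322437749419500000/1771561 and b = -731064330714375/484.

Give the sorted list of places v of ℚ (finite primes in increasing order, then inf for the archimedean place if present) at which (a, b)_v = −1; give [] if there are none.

[3, 31]

Mod squares: a ≡ 7998, b ≡ -903. Check v ∈ {∞, 2, 3, 5, 7, 11, 31, 43}.
v=∞: 7998 > 0 and -903 < 0  ⇒  (a,b)_∞ = +1.
v=5: a=5^6·(≡3), b=5^4·(≡3) mod 5; (3|5)=-1, (3|5)=-1; (−1)^{6·4·2}·(-1)^4·(-1)^6 = +1.
v=11: a=11^-6·(≡5), b=11^-2·(≡6) mod 11; (5|11)=+1, (6|11)=-1; (−1)^{-6·-2·5}·(+1)^-2·(-1)^-6 = +1.
v=3: a=3^11·(≡2), b=3^7·(≡2) mod 3; (2|3)=-1, (2|3)=-1; (−1)^{11·7·1}·(-1)^7·(-1)^11 = -1.
v=2: v_2(a)=5, v_2(b)=-2; units ≡ 7, 1 (mod 8); ε·ε+αω+βω = 1·0+5·0+-2·0 ≡ 0  ⇒  (a,b)_2 = +1.
v=31: a=31^3·(≡2), b=31^2·(≡27) mod 31; (2|31)=+1, (27|31)=-1; (−1)^{3·2·15}·(+1)^2·(-1)^3 = -1.
v=7: a=7^2·(≡1), b=7^1·(≡2) mod 7; (1|7)=+1, (2|7)=+1; (−1)^{2·1·3}·(+1)^1·(+1)^2 = +1.
v=43: a=43^5·(≡21), b=43^3·(≡39) mod 43; (21|43)=+1, (39|43)=-1; (−1)^{5·3·21}·(+1)^3·(-1)^5 = +1.
(7998, -903 / ℚ) ramifies at {3, 31}: a division algebra.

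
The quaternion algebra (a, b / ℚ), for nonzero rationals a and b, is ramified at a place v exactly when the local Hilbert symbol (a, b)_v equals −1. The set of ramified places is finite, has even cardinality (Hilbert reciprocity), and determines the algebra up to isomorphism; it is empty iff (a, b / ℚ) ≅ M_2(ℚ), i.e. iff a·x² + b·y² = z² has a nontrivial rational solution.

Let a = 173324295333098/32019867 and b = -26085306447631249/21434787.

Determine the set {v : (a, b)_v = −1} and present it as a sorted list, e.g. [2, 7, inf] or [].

[2, 3, 7, 43, 47, 53]

Mod squares: a ≡ 8354814, b ≡ -680043. Check v ∈ {∞, 2, 3, 7, 11, 13, 23, 43, 47, 53}.
v=47: a=47^1·(≡28), b=47^1·(≡21) mod 47; (28|47)=+1, (21|47)=+1; (−1)^{1·1·23}·(+1)^1·(+1)^1 = -1.
v=∞: 8354814 > 0 and -680043 < 0  ⇒  (a,b)_∞ = +1.
v=13: a=13^1·(≡1), b=13^1·(≡3) mod 13; (1|13)=+1, (3|13)=+1; (−1)^{1·1·6}·(+1)^1·(+1)^1 = +1.
v=53: a=53^1·(≡11), b=53^1·(≡34) mod 53; (11|53)=+1, (34|53)=-1; (−1)^{1·1·26}·(+1)^1·(-1)^1 = -1.
v=43: a=43^1·(≡6), b=43^2·(≡18) mod 43; (6|43)=+1, (18|43)=-1; (−1)^{1·2·21}·(+1)^2·(-1)^1 = -1.
v=11: a=11^-4·(≡7), b=11^-2·(≡2) mod 11; (7|11)=-1, (2|11)=-1; (−1)^{-4·-2·5}·(-1)^-2·(-1)^-4 = +1.
v=3: a=3^-7·(≡2), b=3^-11·(≡2) mod 3; (2|3)=-1, (2|3)=-1; (−1)^{-7·-11·1}·(-1)^-11·(-1)^-7 = -1.
v=2: v_2(a)=1, v_2(b)=0; units ≡ 7, 5 (mod 8); ε·ε+αω+βω = 1·0+1·1+0·0 ≡ 1  ⇒  (a,b)_2 = -1.
v=7: a=7^6·(≡3), b=7^7·(≡1) mod 7; (3|7)=-1, (1|7)=+1; (−1)^{6·7·3}·(-1)^7·(+1)^6 = -1.
v=23: a=23^2·(≡8), b=23^2·(≡19) mod 23; (8|23)=+1, (19|23)=-1; (−1)^{2·2·11}·(+1)^2·(-1)^2 = +1.
(8354814, -680043 / ℚ) ramifies at {2, 3, 7, 43, 47, 53}: a division algebra.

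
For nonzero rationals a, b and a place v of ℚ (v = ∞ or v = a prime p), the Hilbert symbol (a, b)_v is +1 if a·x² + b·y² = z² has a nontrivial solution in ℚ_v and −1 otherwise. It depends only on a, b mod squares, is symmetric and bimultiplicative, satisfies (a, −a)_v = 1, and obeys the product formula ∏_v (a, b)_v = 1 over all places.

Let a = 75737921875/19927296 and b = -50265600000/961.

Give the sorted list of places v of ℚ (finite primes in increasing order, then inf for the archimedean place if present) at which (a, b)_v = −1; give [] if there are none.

(a, b) ≡ (187, -19635) mod (ℚ^×)²; places V = {2, 3, 5, 7, 11, 17, 23, 31, ∞}.
(a,b)_2: α=-8, β=12; u≡3, v≡5 (mod 8); ε(u)ε(v)=1·0, αω(v)=-8·1, βω(u)=12·1; sum ≡ 0  ⇒  +1.
(a,b)_23: α=2, u≡18; β=0, v≡21 (mod 23); (18|23)=+1, (21|23)=-1; sign (−1)^0·+1^0·-1^2 = +1.
(a,b)_7: α=2, u≡5; β=1, v≡2 (mod 7); (5|7)=-1, (2|7)=+1; sign (−1)^0·-1^1·+1^2 = -1.
(a,b)_17: α=1, u≡10; β=1, v≡8 (mod 17); (10|17)=-1, (8|17)=+1; sign (−1)^0·-1^1·+1^1 = -1.
(a,b)_31: α=-2, u≡19; β=-2, v≡8 (mod 31); (19|31)=+1, (8|31)=+1; sign (−1)^0·+1^-2·+1^-2 = +1.
(a,b)_5: α=6, u≡2; β=5, v≡3 (mod 5); (2|5)=-1, (3|5)=-1; sign (−1)^0·-1^5·-1^6 = -1.
(a,b)_∞: sgn(187)=+, sgn(-19635)=−, so +1.
(a,b)_3: α=-4, u≡1; β=1, v≡1 (mod 3); (1|3)=+1, (1|3)=+1; sign (−1)^0·+1^1·+1^-4 = +1.
(a,b)_11: α=1, u≡10; β=1, v≡6 (mod 11); (10|11)=-1, (6|11)=-1; sign (−1)^1·-1^1·-1^1 = -1.
|Ram(187, -19635)| = 4, even; anisotropic at {5, 7, 11, 17}.

[5, 7, 11, 17]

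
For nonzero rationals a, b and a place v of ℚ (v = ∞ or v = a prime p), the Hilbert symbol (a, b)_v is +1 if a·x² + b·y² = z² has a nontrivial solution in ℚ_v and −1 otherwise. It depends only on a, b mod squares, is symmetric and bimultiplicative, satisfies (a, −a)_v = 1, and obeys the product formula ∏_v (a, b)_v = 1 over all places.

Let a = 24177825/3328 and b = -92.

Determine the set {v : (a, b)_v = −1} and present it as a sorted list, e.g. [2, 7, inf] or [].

Mod squares: a ≡ 28509, b ≡ -23. Check v ∈ {∞, 2, 3, 5, 7, 13, 17, 23, 43}.
v=3: a=3^3·(≡2), b=3^0·(≡1) mod 3; (2|3)=-1, (1|3)=+1; (−1)^{3·0·1}·(-1)^0·(+1)^3 = +1.
v=∞: 28509 > 0 and -23 < 0  ⇒  (a,b)_∞ = +1.
v=7: a=7^2·(≡3), b=7^0·(≡6) mod 7; (3|7)=-1, (6|7)=-1; (−1)^{2·0·3}·(-1)^0·(-1)^2 = +1.
v=2: v_2(a)=-8, v_2(b)=2; units ≡ 5, 1 (mod 8); ε·ε+αω+βω = 0·0+-8·0+2·1 ≡ 0  ⇒  (a,b)_2 = +1.
v=17: a=17^1·(≡3), b=17^0·(≡10) mod 17; (3|17)=-1, (10|17)=-1; (−1)^{1·0·8}·(-1)^0·(-1)^1 = -1.
v=43: a=43^1·(≡8), b=43^0·(≡37) mod 43; (8|43)=-1, (37|43)=-1; (−1)^{1·0·21}·(-1)^0·(-1)^1 = -1.
v=5: a=5^2·(≡1), b=5^0·(≡3) mod 5; (1|5)=+1, (3|5)=-1; (−1)^{2·0·2}·(+1)^0·(-1)^2 = +1.
v=13: a=13^-1·(≡1), b=13^0·(≡12) mod 13; (1|13)=+1, (12|13)=+1; (−1)^{-1·0·6}·(+1)^0·(+1)^-1 = +1.
v=23: a=23^0·(≡4), b=23^1·(≡19) mod 23; (4|23)=+1, (19|23)=-1; (−1)^{0·1·11}·(+1)^1·(-1)^0 = +1.
Ram(28509, -23) = {17, 43}; no ℚ_17-point on the conic.

[17, 43]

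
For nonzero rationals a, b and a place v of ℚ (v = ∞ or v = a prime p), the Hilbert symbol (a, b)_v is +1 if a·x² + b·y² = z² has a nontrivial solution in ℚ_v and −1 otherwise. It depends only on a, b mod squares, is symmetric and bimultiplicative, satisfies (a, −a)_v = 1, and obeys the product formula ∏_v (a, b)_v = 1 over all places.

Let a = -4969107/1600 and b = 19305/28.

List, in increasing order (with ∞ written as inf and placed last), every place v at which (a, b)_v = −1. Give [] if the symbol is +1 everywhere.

[5, 11]

Mod squares: a ≡ -3, b ≡ 15015. Check v ∈ {∞, 2, 3, 5, 7, 11, 13}.
v=3: a=3^5·(≡2), b=3^3·(≡1) mod 3; (2|3)=-1, (1|3)=+1; (−1)^{5·3·1}·(-1)^3·(+1)^5 = +1.
v=13: a=13^2·(≡3), b=13^1·(≡8) mod 13; (3|13)=+1, (8|13)=-1; (−1)^{2·1·6}·(+1)^1·(-1)^2 = +1.
v=5: a=5^-2·(≡2), b=5^1·(≡2) mod 5; (2|5)=-1, (2|5)=-1; (−1)^{-2·1·2}·(-1)^1·(-1)^-2 = -1.
v=2: v_2(a)=-6, v_2(b)=-2; units ≡ 5, 7 (mod 8); ε·ε+αω+βω = 0·1+-6·0+-2·1 ≡ 0  ⇒  (a,b)_2 = +1.
v=7: a=7^0·(≡1), b=7^-1·(≡5) mod 7; (1|7)=+1, (5|7)=-1; (−1)^{0·-1·3}·(+1)^-1·(-1)^0 = +1.
v=11: a=11^2·(≡8), b=11^1·(≡1) mod 11; (8|11)=-1, (1|11)=+1; (−1)^{2·1·5}·(-1)^1·(+1)^2 = -1.
v=∞: -3 < 0 and 15015 > 0  ⇒  (a,b)_∞ = +1.
Ram(-3, 15015) = {5, 11}; no ℚ_5-point on the conic.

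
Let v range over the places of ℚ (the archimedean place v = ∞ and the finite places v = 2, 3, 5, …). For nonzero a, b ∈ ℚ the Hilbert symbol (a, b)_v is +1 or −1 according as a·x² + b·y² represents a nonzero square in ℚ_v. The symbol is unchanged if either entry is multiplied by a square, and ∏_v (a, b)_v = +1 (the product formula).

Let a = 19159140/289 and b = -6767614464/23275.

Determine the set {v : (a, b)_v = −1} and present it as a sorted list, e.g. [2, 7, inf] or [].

[3, 13, 19, 31]

(a, b) ≡ (39585, -3534) mod (ℚ^×)²; places V = {2, 3, 5, 7, 11, 13, 17, 19, 29, 31, ∞}.
(a,b)_3: α=1, u≡1; β=1, v≡1 (mod 3); (1|3)=+1, (1|3)=+1; sign (−1)^1·+1^1·+1^1 = -1.
(a,b)_2: α=2, β=9; u≡1, v≡1 (mod 8); ε(u)ε(v)=0·0, αω(v)=2·0, βω(u)=9·0; sum ≡ 0  ⇒  +1.
(a,b)_∞: sgn(39585)=+, sgn(-3534)=−, so +1.
(a,b)_7: α=1, u≡3; β=-2, v≡2 (mod 7); (3|7)=-1, (2|7)=+1; sign (−1)^0·-1^-2·+1^1 = +1.
(a,b)_17: α=-2, u≡4; β=0, v≡13 (mod 17); (4|17)=+1, (13|17)=+1; sign (−1)^0·+1^0·+1^-2 = +1.
(a,b)_19: α=0, u≡18; β=-1, v≡17 (mod 19); (18|19)=-1, (17|19)=+1; sign (−1)^0·-1^-1·+1^0 = -1.
(a,b)_5: α=1, u≡2; β=-2, v≡1 (mod 5); (2|5)=-1, (1|5)=+1; sign (−1)^0·-1^-2·+1^1 = +1.
(a,b)_13: α=1, u≡3; β=2, v≡8 (mod 13); (3|13)=+1, (8|13)=-1; sign (−1)^0·+1^2·-1^1 = -1.
(a,b)_11: α=2, u≡2; β=0, v≡6 (mod 11); (2|11)=-1, (6|11)=-1; sign (−1)^0·-1^0·-1^2 = +1.
(a,b)_31: α=0, u≡21; β=1, v≡14 (mod 31); (21|31)=-1, (14|31)=+1; sign (−1)^0·-1^1·+1^0 = -1.
(a,b)_29: α=1, u≡18; β=2, v≡25 (mod 29); (18|29)=-1, (25|29)=+1; sign (−1)^0·-1^2·+1^1 = +1.
(39585, -3534 / ℚ) ramifies at {3, 13, 19, 31}: a division algebra.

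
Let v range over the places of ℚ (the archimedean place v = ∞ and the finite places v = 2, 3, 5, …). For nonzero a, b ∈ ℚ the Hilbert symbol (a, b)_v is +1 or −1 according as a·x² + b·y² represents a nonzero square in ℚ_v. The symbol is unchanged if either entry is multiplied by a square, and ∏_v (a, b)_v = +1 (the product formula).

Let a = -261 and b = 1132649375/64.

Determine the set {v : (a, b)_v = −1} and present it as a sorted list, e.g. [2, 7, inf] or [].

(a, b) ≡ (-29, 1812239) mod (ℚ^×)²; places V = {2, 3, 5, 11, 13, 19, 23, 29, ∞}.
(a,b)_∞: sgn(-29)=−, sgn(1812239)=+, so +1.
(a,b)_23: α=0, u≡15; β=1, v≡4 (mod 23); (15|23)=-1, (4|23)=+1; sign (−1)^0·-1^1·+1^0 = -1.
(a,b)_3: α=2, u≡1; β=0, v≡2 (mod 3); (1|3)=+1, (2|3)=-1; sign (−1)^0·+1^0·-1^2 = +1.
(a,b)_29: α=1, u≡20; β=1, v≡28 (mod 29); (20|29)=+1, (28|29)=+1; sign (−1)^0·+1^1·+1^1 = +1.
(a,b)_2: α=0, β=-6; u≡3, v≡7 (mod 8); ε(u)ε(v)=1·1, αω(v)=0·0, βω(u)=-6·1; sum ≡ 1  ⇒  -1.
(a,b)_19: α=0, u≡5; β=1, v≡16 (mod 19); (5|19)=+1, (16|19)=+1; sign (−1)^0·+1^1·+1^0 = +1.
(a,b)_13: α=0, u≡12; β=1, v≡9 (mod 13); (12|13)=+1, (9|13)=+1; sign (−1)^0·+1^1·+1^0 = +1.
(a,b)_5: α=0, u≡4; β=4, v≡1 (mod 5); (4|5)=+1, (1|5)=+1; sign (−1)^0·+1^4·+1^0 = +1.
(a,b)_11: α=0, u≡3; β=1, v≡2 (mod 11); (3|11)=+1, (2|11)=-1; sign (−1)^0·+1^1·-1^0 = +1.
|Ram(-29, 1812239)| = 2, even; anisotropic at {2, 23}.

[2, 23]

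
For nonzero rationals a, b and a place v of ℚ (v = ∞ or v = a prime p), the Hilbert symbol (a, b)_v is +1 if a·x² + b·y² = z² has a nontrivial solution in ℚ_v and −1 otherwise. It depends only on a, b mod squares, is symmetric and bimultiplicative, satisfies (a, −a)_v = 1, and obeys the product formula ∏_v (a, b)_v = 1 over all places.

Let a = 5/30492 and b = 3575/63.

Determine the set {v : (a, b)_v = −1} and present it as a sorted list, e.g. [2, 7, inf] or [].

[7, 11]

(a, b) ≡ (35, 1001) mod (ℚ^×)²; places V = {2, 3, 5, 7, 11, 13, ∞}.
(a,b)_∞: sgn(35)=+, sgn(1001)=+, so +1.
(a,b)_13: α=0, u≡10; β=1, v≡12 (mod 13); (10|13)=+1, (12|13)=+1; sign (−1)^0·+1^1·+1^0 = +1.
(a,b)_7: α=-1, u≡6; β=-1, v≡6 (mod 7); (6|7)=-1, (6|7)=-1; sign (−1)^1·-1^-1·-1^-1 = -1.
(a,b)_5: α=1, u≡3; β=2, v≡1 (mod 5); (3|5)=-1, (1|5)=+1; sign (−1)^0·-1^2·+1^1 = +1.
(a,b)_11: α=-2, u≡6; β=1, v≡9 (mod 11); (6|11)=-1, (9|11)=+1; sign (−1)^0·-1^1·+1^-2 = -1.
(a,b)_3: α=-2, u≡2; β=-2, v≡2 (mod 3); (2|3)=-1, (2|3)=-1; sign (−1)^0·-1^-2·-1^-2 = +1.
(a,b)_2: α=-2, β=0; u≡3, v≡1 (mod 8); ε(u)ε(v)=1·0, αω(v)=-2·0, βω(u)=0·1; sum ≡ 0  ⇒  +1.
Ram(35, 1001) = {7, 11}; no ℚ_7-point on the conic.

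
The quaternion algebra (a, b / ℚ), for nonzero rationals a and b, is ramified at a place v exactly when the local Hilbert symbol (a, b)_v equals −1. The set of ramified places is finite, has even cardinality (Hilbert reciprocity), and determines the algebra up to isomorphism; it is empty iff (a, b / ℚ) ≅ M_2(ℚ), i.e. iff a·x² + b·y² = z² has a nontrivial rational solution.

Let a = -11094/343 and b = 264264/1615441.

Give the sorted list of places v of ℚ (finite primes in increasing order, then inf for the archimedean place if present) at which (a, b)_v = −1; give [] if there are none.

Mod squares: a ≡ -42, b ≡ 546. Check v ∈ {∞, 2, 3, 7, 11, 13, 31, 41, 43}.
v=2: v_2(a)=1, v_2(b)=3; units ≡ 3, 1 (mod 8); ε·ε+αω+βω = 1·0+1·0+3·1 ≡ 1  ⇒  (a,b)_2 = -1.
v=11: a=11^0·(≡8), b=11^2·(≡2) mod 11; (8|11)=-1, (2|11)=-1; (−1)^{0·2·5}·(-1)^2·(-1)^0 = +1.
v=43: a=43^2·(≡6), b=43^0·(≡27) mod 43; (6|43)=+1, (27|43)=-1; (−1)^{2·0·21}·(+1)^0·(-1)^2 = +1.
v=3: a=3^1·(≡1), b=3^1·(≡2) mod 3; (1|3)=+1, (2|3)=-1; (−1)^{1·1·1}·(+1)^1·(-1)^1 = +1.
v=7: a=7^-3·(≡1), b=7^1·(≡4) mod 7; (1|7)=+1, (4|7)=+1; (−1)^{-3·1·3}·(+1)^1·(+1)^-3 = -1.
v=13: a=13^0·(≡12), b=13^1·(≡1) mod 13; (12|13)=+1, (1|13)=+1; (−1)^{0·1·6}·(+1)^1·(+1)^0 = +1.
v=31: a=31^0·(≡2), b=31^-2·(≡25) mod 31; (2|31)=+1, (25|31)=+1; (−1)^{0·-2·15}·(+1)^-2·(+1)^0 = +1.
v=41: a=41^0·(≡23), b=41^-2·(≡17) mod 41; (23|41)=+1, (17|41)=-1; (−1)^{0·-2·20}·(+1)^-2·(-1)^0 = +1.
v=∞: -42 < 0 and 546 > 0  ⇒  (a,b)_∞ = +1.
(-42, 546 / ℚ) ramifies at {2, 7}: a division algebra.

[2, 7]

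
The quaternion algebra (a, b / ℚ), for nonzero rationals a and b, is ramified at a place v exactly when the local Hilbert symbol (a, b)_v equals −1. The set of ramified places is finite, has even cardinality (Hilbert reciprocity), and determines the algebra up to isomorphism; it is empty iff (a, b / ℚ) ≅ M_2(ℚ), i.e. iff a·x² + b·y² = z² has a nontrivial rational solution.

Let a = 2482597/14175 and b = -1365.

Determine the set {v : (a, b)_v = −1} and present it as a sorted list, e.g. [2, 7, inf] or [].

[2, 13]

(a, b) ≡ (91, -1365) mod (ℚ^×)²; places V = {2, 3, 5, 7, 13, 19, 23, ∞}.
(a,b)_∞: sgn(91)=+, sgn(-1365)=−, so +1.
(a,b)_7: α=-1, u≡6; β=1, v≡1 (mod 7); (6|7)=-1, (1|7)=+1; sign (−1)^1·-1^1·+1^-1 = +1.
(a,b)_23: α=2, u≡10; β=0, v≡15 (mod 23); (10|23)=-1, (15|23)=-1; sign (−1)^0·-1^0·-1^2 = +1.
(a,b)_19: α=2, u≡18; β=0, v≡3 (mod 19); (18|19)=-1, (3|19)=-1; sign (−1)^0·-1^0·-1^2 = +1.
(a,b)_13: α=1, u≡5; β=1, v≡12 (mod 13); (5|13)=-1, (12|13)=+1; sign (−1)^0·-1^1·+1^1 = -1.
(a,b)_3: α=-4, u≡1; β=1, v≡1 (mod 3); (1|3)=+1, (1|3)=+1; sign (−1)^0·+1^1·+1^-4 = +1.
(a,b)_5: α=-2, u≡1; β=1, v≡2 (mod 5); (1|5)=+1, (2|5)=-1; sign (−1)^0·+1^1·-1^-2 = +1.
(a,b)_2: α=0, β=0; u≡3, v≡3 (mod 8); ε(u)ε(v)=1·1, αω(v)=0·1, βω(u)=0·1; sum ≡ 1  ⇒  -1.
|Ram(91, -1365)| = 2, even; anisotropic at {2, 13}.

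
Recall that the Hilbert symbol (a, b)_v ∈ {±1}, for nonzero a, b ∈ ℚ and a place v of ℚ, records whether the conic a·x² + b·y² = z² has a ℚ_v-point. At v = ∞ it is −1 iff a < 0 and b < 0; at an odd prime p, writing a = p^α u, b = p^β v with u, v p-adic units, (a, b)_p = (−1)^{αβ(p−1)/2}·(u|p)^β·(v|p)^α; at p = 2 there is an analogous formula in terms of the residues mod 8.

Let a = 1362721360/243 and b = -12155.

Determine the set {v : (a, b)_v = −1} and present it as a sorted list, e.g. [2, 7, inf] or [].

[11, 13]

Mod squares: a ≡ 255, b ≡ -12155. Check v ∈ {∞, 2, 3, 5, 7, 11, 13, 17}.
v=7: a=7^2·(≡5), b=7^0·(≡4) mod 7; (5|7)=-1, (4|7)=+1; (−1)^{2·0·3}·(-1)^0·(+1)^2 = +1.
v=∞: 255 > 0 and -12155 < 0  ⇒  (a,b)_∞ = +1.
v=13: a=13^2·(≡11), b=13^1·(≡1) mod 13; (11|13)=-1, (1|13)=+1; (−1)^{2·1·6}·(-1)^1·(+1)^2 = -1.
v=5: a=5^1·(≡4), b=5^1·(≡4) mod 5; (4|5)=+1, (4|5)=+1; (−1)^{1·1·2}·(+1)^1·(+1)^1 = +1.
v=11: a=11^2·(≡8), b=11^1·(≡6) mod 11; (8|11)=-1, (6|11)=-1; (−1)^{2·1·5}·(-1)^1·(-1)^2 = -1.
v=2: v_2(a)=4, v_2(b)=0; units ≡ 7, 5 (mod 8); ε·ε+αω+βω = 1·0+4·1+0·0 ≡ 0  ⇒  (a,b)_2 = +1.
v=17: a=17^1·(≡13), b=17^1·(≡16) mod 17; (13|17)=+1, (16|17)=+1; (−1)^{1·1·8}·(+1)^1·(+1)^1 = +1.
v=3: a=3^-5·(≡1), b=3^0·(≡1) mod 3; (1|3)=+1, (1|3)=+1; (−1)^{-5·0·1}·(+1)^0·(+1)^-5 = +1.
|Ram(255, -12155)| = 2, even; anisotropic at {11, 13}.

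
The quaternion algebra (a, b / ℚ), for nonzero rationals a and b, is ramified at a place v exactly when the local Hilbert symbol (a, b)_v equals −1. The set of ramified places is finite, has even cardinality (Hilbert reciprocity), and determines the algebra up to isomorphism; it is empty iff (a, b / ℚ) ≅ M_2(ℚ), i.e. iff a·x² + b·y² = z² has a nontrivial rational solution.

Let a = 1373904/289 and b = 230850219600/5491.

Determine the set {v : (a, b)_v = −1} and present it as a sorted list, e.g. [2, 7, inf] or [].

[19, 29]

(a, b) ≡ (9541, 551551) mod (ℚ^×)²; places V = {2, 3, 5, 7, 11, 13, 17, 19, 29, 47, ∞}.
(a,b)_17: α=-2, u≡15; β=-2, v≡3 (mod 17); (15|17)=+1, (3|17)=-1; sign (−1)^0·+1^-2·-1^-2 = +1.
(a,b)_13: α=0, u≡4; β=1, v≡2 (mod 13); (4|13)=+1, (2|13)=-1; sign (−1)^0·+1^1·-1^0 = +1.
(a,b)_∞: sgn(9541)=+, sgn(551551)=+, so +1.
(a,b)_2: α=4, β=4; u≡5, v≡7 (mod 8); ε(u)ε(v)=0·1, αω(v)=4·0, βω(u)=4·1; sum ≡ 0  ⇒  +1.
(a,b)_5: α=0, u≡1; β=2, v≡4 (mod 5); (1|5)=+1, (4|5)=+1; sign (−1)^0·+1^2·+1^0 = +1.
(a,b)_7: α=1, u≡3; β=1, v≡1 (mod 7); (3|7)=-1, (1|7)=+1; sign (−1)^1·-1^1·+1^1 = +1.
(a,b)_11: α=0, u≡5; β=1, v≡3 (mod 11); (5|11)=+1, (3|11)=+1; sign (−1)^0·+1^1·+1^0 = +1.
(a,b)_19: α=0, u≡13; β=-1, v≡9 (mod 19); (13|19)=-1, (9|19)=+1; sign (−1)^0·-1^-1·+1^0 = -1.
(a,b)_3: α=2, u≡1; β=2, v≡1 (mod 3); (1|3)=+1, (1|3)=+1; sign (−1)^0·+1^2·+1^2 = +1.
(a,b)_29: α=1, u≡10; β=1, v≡1 (mod 29); (10|29)=-1, (1|29)=+1; sign (−1)^0·-1^1·+1^1 = -1.
(a,b)_47: α=1, u≡40; β=2, v≡36 (mod 47); (40|47)=-1, (36|47)=+1; sign (−1)^0·-1^2·+1^1 = +1.
(9541, 551551 / ℚ) ramifies at {19, 29}: a division algebra.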